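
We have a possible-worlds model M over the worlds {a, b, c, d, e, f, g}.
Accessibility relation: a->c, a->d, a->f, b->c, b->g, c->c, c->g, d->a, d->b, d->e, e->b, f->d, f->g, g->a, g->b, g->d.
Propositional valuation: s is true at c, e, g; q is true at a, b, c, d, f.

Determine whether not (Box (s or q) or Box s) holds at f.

No

Recall that Box ψ holds at a world iff ψ holds at every accessible world, and Dia ψ holds iff ψ holds at some accessible world.
At f: Box (s or q) or Box s is true, so not (Box (s or q) or Box s) is false.
  At f: Box (s or q) is true, Box s is false, so Box (s or q) or Box s is true.
    At f: Box (s or q) requires s or q at every successor {d, g}.
      At d: s or q is true.
      At g: s or q is true.
    So Box (s or q) is true at f.
    At f: Box s requires s at every successor {d, g}.
      s fails at d, so Box s is false at f.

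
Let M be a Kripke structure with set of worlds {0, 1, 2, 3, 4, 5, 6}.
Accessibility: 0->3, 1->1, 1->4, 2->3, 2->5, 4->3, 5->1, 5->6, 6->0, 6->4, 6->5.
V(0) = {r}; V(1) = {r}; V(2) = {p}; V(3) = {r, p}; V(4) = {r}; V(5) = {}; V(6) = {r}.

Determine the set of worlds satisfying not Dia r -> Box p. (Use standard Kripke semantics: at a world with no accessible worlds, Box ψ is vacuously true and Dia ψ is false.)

0, 1, 2, 3, 4, 5, 6

Let φ = not Dia r -> Box p. Evaluate φ at each world:
  0 (successors {3}): φ is true.
  1 (successors {1, 4}): φ is true.
  2 (successors {3, 5}): φ is true.
  3 (successors ∅): φ is true.
  4 (successors {3}): φ is true.
  5 (successors {1, 6}): φ is true.
  6 (successors {0, 4, 5}): φ is true.
For instance, at 1:
  At 1: not Dia r is false, Box p is false, so not Dia r -> Box p is true.
    At 1: Dia r is true, so not Dia r is false.
      At 1: Dia r requires r at some successor in {1, 4}.
        r holds at 1, so Dia r is true at 1.
    At 1: Box p requires p at every successor {1, 4}.
      p fails at 1, so Box p is false at 1.
Satisfying worlds: {0, 1, 2, 3, 4, 5, 6}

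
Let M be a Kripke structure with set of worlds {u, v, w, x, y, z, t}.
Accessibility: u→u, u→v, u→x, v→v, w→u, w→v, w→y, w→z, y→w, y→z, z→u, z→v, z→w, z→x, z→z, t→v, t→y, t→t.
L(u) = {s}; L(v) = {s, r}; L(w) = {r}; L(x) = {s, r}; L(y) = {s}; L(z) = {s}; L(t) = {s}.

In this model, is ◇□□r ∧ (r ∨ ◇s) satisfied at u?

At u: ◇□□r is true, r ∨ ◇s is true, so ◇□□r ∧ (r ∨ ◇s) is true.
  At u: ◇□□r requires □□r at some successor in {u, v, x}.
    □□r holds at v, so ◇□□r is true at u.
      At v: □□r requires □r at every successor {v}.
        At v: □r is true.
      So □□r is true at v.
  At u: r is false, ◇s is true, so r ∨ ◇s is true.
    At u: ◇s requires s at some successor in {u, v, x}.
      s holds at u, so ◇s is true at u.

Yes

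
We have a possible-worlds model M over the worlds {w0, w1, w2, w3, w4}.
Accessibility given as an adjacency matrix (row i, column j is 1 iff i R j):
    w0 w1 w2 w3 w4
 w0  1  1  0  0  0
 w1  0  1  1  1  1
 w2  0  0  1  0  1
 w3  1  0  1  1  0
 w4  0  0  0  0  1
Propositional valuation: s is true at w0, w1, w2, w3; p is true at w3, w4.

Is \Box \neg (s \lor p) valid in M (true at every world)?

No

Recall that \Box ψ holds at a world iff ψ holds at every accessible world, and \Diamond ψ holds iff ψ holds at some accessible world.
Let φ = \Box \neg (s \lor p). Evaluate φ at each world:
  w0 (successors {w0, w1}): φ is false.
  w1 (successors {w1, w2, w3, w4}): φ is false.
  w2 (successors {w2, w4}): φ is false.
  w3 (successors {w0, w2, w3}): φ is false.
  w4 (successors {w4}): φ is false.
Detail at w0 (counterexample):
  At w0: \Box \neg (s \lor p) requires \neg (s \lor p) at every successor {w0, w1}.
    \neg (s \lor p) fails at w0, so \Box \neg (s \lor p) is false at w0.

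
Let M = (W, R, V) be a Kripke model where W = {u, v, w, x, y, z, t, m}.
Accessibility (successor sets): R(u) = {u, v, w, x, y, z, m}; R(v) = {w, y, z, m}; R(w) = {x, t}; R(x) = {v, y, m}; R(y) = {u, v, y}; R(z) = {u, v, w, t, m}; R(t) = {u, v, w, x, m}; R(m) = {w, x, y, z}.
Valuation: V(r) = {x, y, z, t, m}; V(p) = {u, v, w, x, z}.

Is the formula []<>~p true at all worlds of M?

Yes

Recall that []ψ holds at a world iff ψ holds at every accessible world, and <>ψ holds iff ψ holds at some accessible world.
Let φ = []<>~p. Evaluate φ at each world:
  u (successors {u, v, w, x, y, z, m}): φ is true.
  v (successors {w, y, z, m}): φ is true.
  w (successors {x, t}): φ is true.
  x (successors {v, y, m}): φ is true.
  y (successors {u, v, y}): φ is true.
  z (successors {u, v, w, t, m}): φ is true.
  t (successors {u, v, w, x, m}): φ is true.
  m (successors {w, x, y, z}): φ is true.
For instance, at v:
  At v: []<>~p requires <>~p at every successor {w, y, z, m}.
    At w: <>~p is true.
    At y: <>~p is true.
    At z: <>~p is true.
    At m: <>~p is true.
  So []<>~p is true at v.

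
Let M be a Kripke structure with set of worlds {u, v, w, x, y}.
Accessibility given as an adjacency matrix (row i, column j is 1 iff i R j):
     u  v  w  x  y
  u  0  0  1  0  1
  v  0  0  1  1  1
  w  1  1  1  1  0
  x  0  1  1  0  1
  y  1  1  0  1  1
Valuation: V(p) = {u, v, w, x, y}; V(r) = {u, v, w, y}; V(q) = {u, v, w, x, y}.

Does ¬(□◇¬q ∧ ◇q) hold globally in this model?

Yes

Let φ = ¬(□◇¬q ∧ ◇q). Evaluate φ at each world:
  u (successors {w, y}): φ is true.
  v (successors {w, x, y}): φ is true.
  w (successors {u, v, w, x}): φ is true.
  x (successors {v, w, y}): φ is true.
  y (successors {u, v, x, y}): φ is true.
For instance, at w:
  At w: □◇¬q ∧ ◇q is false, so ¬(□◇¬q ∧ ◇q) is true.
    At w: □◇¬q is false, ◇q is true, so □◇¬q ∧ ◇q is false.
      At w: □◇¬q requires ◇¬q at every successor {u, v, w, x}.
        ◇¬q fails at u, so □◇¬q is false at w.
      At w: ◇q requires q at some successor in {u, v, w, x}.
        q holds at u, so ◇q is true at w.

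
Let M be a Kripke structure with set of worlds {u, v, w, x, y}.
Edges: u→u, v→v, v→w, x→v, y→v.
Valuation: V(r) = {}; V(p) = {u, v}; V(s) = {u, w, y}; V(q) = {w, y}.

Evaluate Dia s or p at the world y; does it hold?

No

Recall that Dia ψ holds at a world iff ψ holds at some accessible world.
At y: Dia s is false, p is false, so Dia s or p is false.
  At y: Dia s requires s at some successor in {v}.
    At v: s is false.
  So Dia s is false at y.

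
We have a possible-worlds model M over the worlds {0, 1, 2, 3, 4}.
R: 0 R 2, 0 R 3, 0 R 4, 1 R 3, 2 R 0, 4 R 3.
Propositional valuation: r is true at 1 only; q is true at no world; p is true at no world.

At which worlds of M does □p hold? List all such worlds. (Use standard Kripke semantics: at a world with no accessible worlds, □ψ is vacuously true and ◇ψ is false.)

3

Let φ = □p. Evaluate φ at each world:
  0 (successors {2, 3, 4}): φ is false.
  1 (successors {3}): φ is false.
  2 (successors {0}): φ is false.
  3 (successors ∅): φ is true.
  4 (successors {3}): φ is false.
For instance, at 2:
  At 2: □p requires p at every successor {0}.
    p fails at 0, so □p is false at 2.
Satisfying worlds: {3}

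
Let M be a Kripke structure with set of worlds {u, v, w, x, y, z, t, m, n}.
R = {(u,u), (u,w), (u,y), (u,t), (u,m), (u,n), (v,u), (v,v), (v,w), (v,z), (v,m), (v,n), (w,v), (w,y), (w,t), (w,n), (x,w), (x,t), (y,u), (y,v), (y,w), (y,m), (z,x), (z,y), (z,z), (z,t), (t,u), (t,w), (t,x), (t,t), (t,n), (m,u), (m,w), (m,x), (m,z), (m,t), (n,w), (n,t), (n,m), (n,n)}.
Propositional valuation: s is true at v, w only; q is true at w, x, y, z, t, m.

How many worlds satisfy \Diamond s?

Let φ = \Diamond s. Evaluate φ at each world:
  u (successors {u, w, y, t, m, n}): φ is true.
  v (successors {u, v, w, z, m, n}): φ is true.
  w (successors {v, y, t, n}): φ is true.
  x (successors {w, t}): φ is true.
  y (successors {u, v, w, m}): φ is true.
  z (successors {x, y, z, t}): φ is false.
  t (successors {u, w, x, t, n}): φ is true.
  m (successors {u, w, x, z, t}): φ is true.
  n (successors {w, t, m, n}): φ is true.
For instance, at u:
  At u: \Diamond s requires s at some successor in {u, w, y, t, m, n}.
    s holds at w, so \Diamond s is true at u.
Satisfying worlds: {u, v, w, x, y, t, m, n}

8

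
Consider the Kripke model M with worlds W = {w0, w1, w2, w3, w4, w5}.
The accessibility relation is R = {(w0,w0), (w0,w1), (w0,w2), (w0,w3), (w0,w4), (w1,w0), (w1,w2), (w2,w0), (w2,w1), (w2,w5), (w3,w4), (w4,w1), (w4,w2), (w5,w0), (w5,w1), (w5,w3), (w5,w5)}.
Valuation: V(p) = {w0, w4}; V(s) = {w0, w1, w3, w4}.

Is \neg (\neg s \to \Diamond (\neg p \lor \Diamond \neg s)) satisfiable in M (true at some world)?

Recall that \Diamond ψ holds at a world iff ψ holds at some accessible world.
Let φ = \neg (\neg s \to \Diamond (\neg p \lor \Diamond \neg s)). Evaluate φ at each world:
  w0 (successors {w0, w1, w2, w3, w4}): φ is false.
  w1 (successors {w0, w2}): φ is false.
  w2 (successors {w0, w1, w5}): φ is false.
  w3 (successors {w4}): φ is false.
  w4 (successors {w1, w2}): φ is false.
  w5 (successors {w0, w1, w3, w5}): φ is false.
For instance, at w1:
  At w1: \neg s \to \Diamond (\neg p \lor \Diamond \neg s) is true, so \neg (\neg s \to \Diamond (\neg p \lor \Diamond \neg s)) is false.
    At w1: \neg s is false, \Diamond (\neg p \lor \Diamond \neg s) is true, so \neg s \to \Diamond (\neg p \lor \Diamond \neg s) is true.
      At w1: \Diamond (\neg p \lor \Diamond \neg s) requires \neg p \lor \Diamond \neg s at some successor in {w0, w2}.
        \neg p \lor \Diamond \neg s holds at w0, so \Diamond (\neg p \lor \Diamond \neg s) is true at w1.

No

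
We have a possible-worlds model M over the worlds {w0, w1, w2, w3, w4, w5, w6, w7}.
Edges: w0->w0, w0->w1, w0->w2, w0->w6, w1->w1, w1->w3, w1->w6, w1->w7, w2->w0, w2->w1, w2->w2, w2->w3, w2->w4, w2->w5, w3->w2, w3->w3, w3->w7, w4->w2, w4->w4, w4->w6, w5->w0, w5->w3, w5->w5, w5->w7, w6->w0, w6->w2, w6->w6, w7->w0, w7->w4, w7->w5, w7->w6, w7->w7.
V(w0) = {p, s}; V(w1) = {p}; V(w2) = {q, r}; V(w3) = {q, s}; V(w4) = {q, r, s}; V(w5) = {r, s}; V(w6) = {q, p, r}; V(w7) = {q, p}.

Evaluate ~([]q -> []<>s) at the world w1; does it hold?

No

At w1: []q -> []<>s is true, so ~([]q -> []<>s) is false.
  At w1: []q is false, []<>s is true, so []q -> []<>s is true.
    At w1: []q requires q at every successor {w1, w3, w6, w7}.
      q fails at w1, so []q is false at w1.
    At w1: []<>s requires <>s at every successor {w1, w3, w6, w7}.
      At w1: <>s is true.
      At w3: <>s is true.
      At w6: <>s is true.
      At w7: <>s is true.
    So []<>s is true at w1.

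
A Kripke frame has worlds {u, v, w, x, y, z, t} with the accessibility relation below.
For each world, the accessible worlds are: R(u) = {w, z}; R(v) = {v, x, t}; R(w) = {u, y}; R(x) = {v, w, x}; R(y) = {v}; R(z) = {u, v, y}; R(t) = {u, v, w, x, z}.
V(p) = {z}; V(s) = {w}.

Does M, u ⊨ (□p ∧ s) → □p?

At u: □p ∧ s is false, □p is false, so (□p ∧ s) → □p is true.
  At u: □p is false, s is false, so □p ∧ s is false.
    At u: □p requires p at every successor {w, z}.
      p fails at w, so □p is false at u.
  At u: □p requires p at every successor {w, z}.
    p fails at w, so □p is false at u.

Yes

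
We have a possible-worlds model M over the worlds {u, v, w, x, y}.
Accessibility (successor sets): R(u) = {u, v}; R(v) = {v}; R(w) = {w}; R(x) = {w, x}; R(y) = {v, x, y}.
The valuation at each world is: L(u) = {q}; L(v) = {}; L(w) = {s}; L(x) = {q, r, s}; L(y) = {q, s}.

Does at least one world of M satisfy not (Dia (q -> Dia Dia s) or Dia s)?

Let φ = not (Dia (q -> Dia Dia s) or Dia s). Evaluate φ at each world:
  u (successors {u, v}): φ is false.
  v (successors {v}): φ is false.
  w (successors {w}): φ is false.
  x (successors {w, x}): φ is false.
  y (successors {v, x, y}): φ is false.
For instance, at u:
  At u: Dia (q -> Dia Dia s) or Dia s is true, so not (Dia (q -> Dia Dia s) or Dia s) is false.
    At u: Dia (q -> Dia Dia s) is true, Dia s is false, so Dia (q -> Dia Dia s) or Dia s is true.
      At u: Dia (q -> Dia Dia s) requires q -> Dia Dia s at some successor in {u, v}.
        q -> Dia Dia s holds at v, so Dia (q -> Dia Dia s) is true at u.
      At u: Dia s requires s at some successor in {u, v}.
        At u: s is false.
        At v: s is false.
      So Dia s is false at u.

No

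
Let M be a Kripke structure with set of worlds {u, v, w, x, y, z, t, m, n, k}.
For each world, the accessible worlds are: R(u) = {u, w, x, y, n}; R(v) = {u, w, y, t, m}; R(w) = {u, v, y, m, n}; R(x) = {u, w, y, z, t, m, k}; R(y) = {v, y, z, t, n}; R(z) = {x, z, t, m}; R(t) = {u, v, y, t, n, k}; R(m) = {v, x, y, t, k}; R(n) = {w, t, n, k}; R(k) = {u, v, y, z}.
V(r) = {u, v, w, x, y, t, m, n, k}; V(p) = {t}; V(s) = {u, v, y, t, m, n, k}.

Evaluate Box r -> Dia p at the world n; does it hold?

Yes

At n: Box r is true, Dia p is true, so Box r -> Dia p is true.
  At n: Box r requires r at every successor {w, t, n, k}.
    At w: r is true.
    At t: r is true.
    At n: r is true.
    At k: r is true.
  So Box r is true at n.
  At n: Dia p requires p at some successor in {w, t, n, k}.
    p holds at t, so Dia p is true at n.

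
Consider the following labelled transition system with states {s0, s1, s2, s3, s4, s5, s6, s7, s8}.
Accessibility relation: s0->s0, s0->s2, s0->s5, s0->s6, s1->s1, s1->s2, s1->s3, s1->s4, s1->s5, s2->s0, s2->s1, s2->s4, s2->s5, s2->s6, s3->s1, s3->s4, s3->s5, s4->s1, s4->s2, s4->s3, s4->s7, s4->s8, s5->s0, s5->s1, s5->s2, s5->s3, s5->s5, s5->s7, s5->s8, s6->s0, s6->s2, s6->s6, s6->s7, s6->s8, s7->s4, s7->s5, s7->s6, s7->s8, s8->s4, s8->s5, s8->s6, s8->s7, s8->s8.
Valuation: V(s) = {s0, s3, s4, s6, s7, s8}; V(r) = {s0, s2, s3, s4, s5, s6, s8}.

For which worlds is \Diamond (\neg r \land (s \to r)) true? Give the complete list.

s1, s2, s3, s4, s5

Let φ = \Diamond (\neg r \land (s \to r)). Evaluate φ at each world:
  s0 (successors {s0, s2, s5, s6}): φ is false.
  s1 (successors {s1, s2, s3, s4, s5}): φ is true.
  s2 (successors {s0, s1, s4, s5, s6}): φ is true.
  s3 (successors {s1, s4, s5}): φ is true.
  s4 (successors {s1, s2, s3, s7, s8}): φ is true.
  s5 (successors {s0, s1, s2, s3, s5, s7, s8}): φ is true.
  s6 (successors {s0, s2, s6, s7, s8}): φ is false.
  s7 (successors {s4, s5, s6, s8}): φ is false.
  s8 (successors {s4, s5, s6, s7, s8}): φ is false.
For instance, at s5:
  At s5: \Diamond (\neg r \land (s \to r)) requires \neg r \land (s \to r) at some successor in {s0, s1, s2, s3, s5, s7, s8}.
    \neg r \land (s \to r) holds at s1, so \Diamond (\neg r \land (s \to r)) is true at s5.
Satisfying worlds: {s1, s2, s3, s4, s5}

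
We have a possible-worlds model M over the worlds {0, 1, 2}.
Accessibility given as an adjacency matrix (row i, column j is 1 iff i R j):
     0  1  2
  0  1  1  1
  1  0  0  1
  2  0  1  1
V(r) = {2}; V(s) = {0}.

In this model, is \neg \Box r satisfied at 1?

No

Recall that \Box ψ holds at a world iff ψ holds at every accessible world, and \Diamond ψ holds iff ψ holds at some accessible world.
At 1: \Box r is true, so \neg \Box r is false.
  At 1: \Box r requires r at every successor {2}.
    At 2: r is true.
  So \Box r is true at 1.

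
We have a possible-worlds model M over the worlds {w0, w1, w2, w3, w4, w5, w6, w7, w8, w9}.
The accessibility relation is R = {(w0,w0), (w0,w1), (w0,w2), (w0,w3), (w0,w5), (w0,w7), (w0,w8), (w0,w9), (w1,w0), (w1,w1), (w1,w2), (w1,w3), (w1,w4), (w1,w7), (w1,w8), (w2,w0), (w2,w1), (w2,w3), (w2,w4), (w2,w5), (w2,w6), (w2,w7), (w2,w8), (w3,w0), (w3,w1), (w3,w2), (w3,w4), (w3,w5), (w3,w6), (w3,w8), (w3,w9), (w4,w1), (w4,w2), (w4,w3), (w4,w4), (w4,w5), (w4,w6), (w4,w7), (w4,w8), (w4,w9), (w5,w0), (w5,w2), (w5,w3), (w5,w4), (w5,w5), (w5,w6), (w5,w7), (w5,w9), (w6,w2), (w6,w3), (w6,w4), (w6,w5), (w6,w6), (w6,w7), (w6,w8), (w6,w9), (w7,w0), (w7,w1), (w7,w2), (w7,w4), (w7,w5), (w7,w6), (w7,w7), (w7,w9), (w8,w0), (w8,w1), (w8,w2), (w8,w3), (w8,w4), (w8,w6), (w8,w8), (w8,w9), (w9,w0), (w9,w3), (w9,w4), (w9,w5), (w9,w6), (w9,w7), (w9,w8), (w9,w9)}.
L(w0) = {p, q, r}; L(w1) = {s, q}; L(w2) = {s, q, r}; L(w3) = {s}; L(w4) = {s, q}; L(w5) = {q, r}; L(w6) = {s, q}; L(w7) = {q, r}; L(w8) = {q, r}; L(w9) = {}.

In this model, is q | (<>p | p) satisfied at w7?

Yes

At w7: q is true, <>p | p is true, so q | (<>p | p) is true.
  At w7: <>p is true, p is false, so <>p | p is true.
    At w7: <>p requires p at some successor in {w0, w1, w2, w4, w5, w6, w7, w9}.
      p holds at w0, so <>p is true at w7.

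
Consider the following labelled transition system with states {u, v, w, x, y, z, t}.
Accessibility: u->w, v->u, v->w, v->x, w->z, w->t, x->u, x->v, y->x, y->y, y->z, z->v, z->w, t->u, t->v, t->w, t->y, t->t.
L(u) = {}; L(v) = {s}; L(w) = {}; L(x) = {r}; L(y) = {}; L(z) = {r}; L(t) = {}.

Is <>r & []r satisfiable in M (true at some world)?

Let φ = <>r & []r. Evaluate φ at each world:
  u (successors {w}): φ is false.
  v (successors {u, w, x}): φ is false.
  w (successors {z, t}): φ is false.
  x (successors {u, v}): φ is false.
  y (successors {x, y, z}): φ is false.
  z (successors {v, w}): φ is false.
  t (successors {u, v, w, y, t}): φ is false.
For instance, at t:
  At t: <>r is false, []r is false, so <>r & []r is false.
    At t: <>r requires r at some successor in {u, v, w, y, t}.
      At u: r is false.
      At v: r is false.
      At w: r is false.
      At y: r is false.
      At t: r is false.
    So <>r is false at t.
    At t: []r requires r at every successor {u, v, w, y, t}.
      r fails at u, so []r is false at t.

No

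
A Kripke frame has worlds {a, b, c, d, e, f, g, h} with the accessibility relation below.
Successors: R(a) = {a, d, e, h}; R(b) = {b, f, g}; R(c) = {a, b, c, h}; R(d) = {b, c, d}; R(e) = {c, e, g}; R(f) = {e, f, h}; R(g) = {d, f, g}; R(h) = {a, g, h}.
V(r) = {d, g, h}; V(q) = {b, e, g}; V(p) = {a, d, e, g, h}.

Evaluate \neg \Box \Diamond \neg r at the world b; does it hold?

Recall that \Box ψ holds at a world iff ψ holds at every accessible world, and \Diamond ψ holds iff ψ holds at some accessible world.
At b: \Box \Diamond \neg r is true, so \neg \Box \Diamond \neg r is false.
  At b: \Box \Diamond \neg r requires \Diamond \neg r at every successor {b, f, g}.
      At b: \Diamond \neg r requires \neg r at some successor in {b, f, g}.
        \neg r holds at b, so \Diamond \neg r is true at b.
      At f: \Diamond \neg r requires \neg r at some successor in {e, f, h}.
        \neg r holds at e, so \Diamond \neg r is true at f.
      At g: \Diamond \neg r requires \neg r at some successor in {d, f, g}.
        \neg r holds at f, so \Diamond \neg r is true at g.
  So \Box \Diamond \neg r is true at b.

No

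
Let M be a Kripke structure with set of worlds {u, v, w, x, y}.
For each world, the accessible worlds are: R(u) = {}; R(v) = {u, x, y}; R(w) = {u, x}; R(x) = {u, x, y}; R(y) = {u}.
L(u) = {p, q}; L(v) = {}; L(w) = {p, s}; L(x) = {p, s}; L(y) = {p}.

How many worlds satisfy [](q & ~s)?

2

Let φ = [](q & ~s). Evaluate φ at each world:
  u (successors ∅): φ is true.
  v (successors {u, x, y}): φ is false.
  w (successors {u, x}): φ is false.
  x (successors {u, x, y}): φ is false.
  y (successors {u}): φ is true.
For instance, at v:
  At v: [](q & ~s) requires q & ~s at every successor {u, x, y}.
    q & ~s fails at x, so [](q & ~s) is false at v.
Satisfying worlds: {u, y}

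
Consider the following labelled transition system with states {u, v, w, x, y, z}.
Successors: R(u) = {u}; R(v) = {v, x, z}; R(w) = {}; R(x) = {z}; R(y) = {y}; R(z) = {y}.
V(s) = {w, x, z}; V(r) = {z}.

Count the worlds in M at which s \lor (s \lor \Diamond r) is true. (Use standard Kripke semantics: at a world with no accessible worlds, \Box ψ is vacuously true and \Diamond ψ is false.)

4

Let φ = s \lor (s \lor \Diamond r). Evaluate φ at each world:
  u (successors {u}): φ is false.
  v (successors {v, x, z}): φ is true.
  w (successors ∅): φ is true.
  x (successors {z}): φ is true.
  y (successors {y}): φ is false.
  z (successors {y}): φ is true.
For instance, at v:
  At v: s is false, s \lor \Diamond r is true, so s \lor (s \lor \Diamond r) is true.
    At v: s is false, \Diamond r is true, so s \lor \Diamond r is true.
      At v: \Diamond r requires r at some successor in {v, x, z}.
        r holds at z, so \Diamond r is true at v.
Satisfying worlds: {v, w, x, z}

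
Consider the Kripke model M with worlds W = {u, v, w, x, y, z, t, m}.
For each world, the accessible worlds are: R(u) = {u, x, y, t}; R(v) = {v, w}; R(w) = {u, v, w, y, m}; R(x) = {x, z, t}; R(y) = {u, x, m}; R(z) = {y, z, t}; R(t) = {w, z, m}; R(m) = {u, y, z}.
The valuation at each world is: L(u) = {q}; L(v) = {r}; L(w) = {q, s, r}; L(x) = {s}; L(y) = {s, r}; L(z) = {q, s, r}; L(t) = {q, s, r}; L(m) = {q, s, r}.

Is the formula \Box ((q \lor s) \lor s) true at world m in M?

Yes

At m: \Box ((q \lor s) \lor s) requires (q \lor s) \lor s at every successor {u, y, z}.
  At u: (q \lor s) \lor s is true.
  At y: (q \lor s) \lor s is true.
  At z: (q \lor s) \lor s is true.
So \Box ((q \lor s) \lor s) is true at m.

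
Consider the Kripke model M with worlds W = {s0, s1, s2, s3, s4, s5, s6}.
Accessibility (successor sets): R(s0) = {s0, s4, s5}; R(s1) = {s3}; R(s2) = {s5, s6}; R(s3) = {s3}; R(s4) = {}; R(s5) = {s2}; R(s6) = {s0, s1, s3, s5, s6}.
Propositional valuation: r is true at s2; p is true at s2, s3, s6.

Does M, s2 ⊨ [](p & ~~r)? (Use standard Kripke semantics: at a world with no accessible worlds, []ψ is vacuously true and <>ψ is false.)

No

Recall that []ψ holds at a world iff ψ holds at every accessible world, and <>ψ holds iff ψ holds at some accessible world.
At s2: [](p & ~~r) requires p & ~~r at every successor {s5, s6}.
  p & ~~r fails at s5, so [](p & ~~r) is false at s2.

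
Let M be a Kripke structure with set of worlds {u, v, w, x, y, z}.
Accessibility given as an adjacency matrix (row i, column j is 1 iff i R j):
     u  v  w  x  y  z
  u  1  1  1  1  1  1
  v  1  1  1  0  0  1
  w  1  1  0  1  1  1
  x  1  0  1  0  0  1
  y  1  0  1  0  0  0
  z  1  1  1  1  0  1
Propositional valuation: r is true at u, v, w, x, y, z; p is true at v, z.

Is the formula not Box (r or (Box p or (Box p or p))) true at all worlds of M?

Let φ = not Box (r or (Box p or (Box p or p))). Evaluate φ at each world:
  u (successors {u, v, w, x, y, z}): φ is false.
  v (successors {u, v, w, z}): φ is false.
  w (successors {u, v, x, y, z}): φ is false.
  x (successors {u, w, z}): φ is false.
  y (successors {u, w}): φ is false.
  z (successors {u, v, w, x, z}): φ is false.
Detail at u (counterexample):
  At u: Box (r or (Box p or (Box p or p))) is true, so not Box (r or (Box p or (Box p or p))) is false.
    At u: Box (r or (Box p or (Box p or p))) requires r or (Box p or (Box p or p)) at every successor {u, v, w, x, y, z}.
      At u: r or (Box p or (Box p or p)) is true.
      At v: r or (Box p or (Box p or p)) is true.
      At w: r or (Box p or (Box p or p)) is true.
      At x: r or (Box p or (Box p or p)) is true.
      At y: r or (Box p or (Box p or p)) is true.
      At z: r or (Box p or (Box p or p)) is true.
    So Box (r or (Box p or (Box p or p))) is true at u.

No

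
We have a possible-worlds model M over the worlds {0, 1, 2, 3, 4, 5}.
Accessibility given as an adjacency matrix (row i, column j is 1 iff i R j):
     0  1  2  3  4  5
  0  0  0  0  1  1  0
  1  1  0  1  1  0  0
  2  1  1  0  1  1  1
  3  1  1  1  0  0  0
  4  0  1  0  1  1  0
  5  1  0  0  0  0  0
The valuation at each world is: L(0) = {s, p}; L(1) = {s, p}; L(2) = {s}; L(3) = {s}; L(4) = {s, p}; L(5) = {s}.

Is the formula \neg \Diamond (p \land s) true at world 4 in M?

At 4: \Diamond (p \land s) is true, so \neg \Diamond (p \land s) is false.
  At 4: \Diamond (p \land s) requires p \land s at some successor in {1, 3, 4}.
    p \land s holds at 1, so \Diamond (p \land s) is true at 4.

No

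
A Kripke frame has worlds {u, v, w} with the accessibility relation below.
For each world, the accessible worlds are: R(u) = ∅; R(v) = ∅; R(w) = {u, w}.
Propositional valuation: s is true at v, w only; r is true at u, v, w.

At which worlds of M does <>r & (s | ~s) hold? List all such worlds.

w

Let φ = <>r & (s | ~s). Evaluate φ at each world:
  u (successors ∅): φ is false.
  v (successors ∅): φ is false.
  w (successors {u, w}): φ is true.
For instance, at w:
  At w: <>r is true, s | ~s is true, so <>r & (s | ~s) is true.
    At w: <>r requires r at some successor in {u, w}.
      r holds at u, so <>r is true at w.
Satisfying worlds: {w}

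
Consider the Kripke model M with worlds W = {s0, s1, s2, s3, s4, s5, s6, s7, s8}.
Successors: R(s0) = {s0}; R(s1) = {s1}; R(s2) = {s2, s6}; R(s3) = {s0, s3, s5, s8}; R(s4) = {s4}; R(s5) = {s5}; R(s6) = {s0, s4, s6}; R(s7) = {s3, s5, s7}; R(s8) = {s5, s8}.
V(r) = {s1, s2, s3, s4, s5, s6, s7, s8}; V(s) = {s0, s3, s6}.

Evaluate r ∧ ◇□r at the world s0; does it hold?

No

At s0: r is false, ◇□r is false, so r ∧ ◇□r is false.
  At s0: ◇□r requires □r at some successor in {s0}.
    At s0: □r is false.
  So ◇□r is false at s0.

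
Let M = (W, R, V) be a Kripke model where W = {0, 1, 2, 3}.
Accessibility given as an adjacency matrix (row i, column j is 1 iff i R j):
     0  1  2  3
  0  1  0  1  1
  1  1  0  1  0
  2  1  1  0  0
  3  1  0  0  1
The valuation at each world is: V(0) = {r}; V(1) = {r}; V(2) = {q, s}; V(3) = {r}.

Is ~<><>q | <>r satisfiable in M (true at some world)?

Let φ = ~<><>q | <>r. Evaluate φ at each world:
  0 (successors {0, 2, 3}): φ is true.
  1 (successors {0, 2}): φ is true.
  2 (successors {0, 1}): φ is true.
  3 (successors {0, 3}): φ is true.
Detail at 0 (witness):
  At 0: ~<><>q is false, <>r is true, so ~<><>q | <>r is true.
    At 0: <><>q is true, so ~<><>q is false.
      At 0: <><>q requires <>q at some successor in {0, 2, 3}.
        <>q holds at 0, so <><>q is true at 0.
    At 0: <>r requires r at some successor in {0, 2, 3}.
      r holds at 0, so <>r is true at 0.

Yes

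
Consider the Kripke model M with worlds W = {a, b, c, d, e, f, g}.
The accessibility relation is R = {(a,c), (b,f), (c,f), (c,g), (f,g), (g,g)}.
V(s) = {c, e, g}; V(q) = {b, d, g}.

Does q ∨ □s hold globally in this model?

No

Let φ = q ∨ □s. Evaluate φ at each world:
  a (successors {c}): φ is true.
  b (successors {f}): φ is true.
  c (successors {f, g}): φ is false.
  d (successors ∅): φ is true.
  e (successors ∅): φ is true.
  f (successors {g}): φ is true.
  g (successors {g}): φ is true.
Detail at c (counterexample):
  At c: q is false, □s is false, so q ∨ □s is false.
    At c: □s requires s at every successor {f, g}.
      s fails at f, so □s is false at c.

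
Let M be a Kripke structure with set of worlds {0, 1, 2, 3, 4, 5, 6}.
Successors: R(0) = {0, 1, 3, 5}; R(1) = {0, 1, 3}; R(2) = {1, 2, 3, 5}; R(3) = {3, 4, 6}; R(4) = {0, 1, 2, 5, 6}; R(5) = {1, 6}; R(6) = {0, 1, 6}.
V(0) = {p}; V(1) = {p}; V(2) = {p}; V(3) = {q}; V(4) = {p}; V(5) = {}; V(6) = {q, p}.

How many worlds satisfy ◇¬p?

Let φ = ◇¬p. Evaluate φ at each world:
  0 (successors {0, 1, 3, 5}): φ is true.
  1 (successors {0, 1, 3}): φ is true.
  2 (successors {1, 2, 3, 5}): φ is true.
  3 (successors {3, 4, 6}): φ is true.
  4 (successors {0, 1, 2, 5, 6}): φ is true.
  5 (successors {1, 6}): φ is false.
  6 (successors {0, 1, 6}): φ is false.
For instance, at 6:
  At 6: ◇¬p requires ¬p at some successor in {0, 1, 6}.
    At 0: ¬p is false.
    At 1: ¬p is false.
    At 6: ¬p is false.
  So ◇¬p is false at 6.
Satisfying worlds: {0, 1, 2, 3, 4}

5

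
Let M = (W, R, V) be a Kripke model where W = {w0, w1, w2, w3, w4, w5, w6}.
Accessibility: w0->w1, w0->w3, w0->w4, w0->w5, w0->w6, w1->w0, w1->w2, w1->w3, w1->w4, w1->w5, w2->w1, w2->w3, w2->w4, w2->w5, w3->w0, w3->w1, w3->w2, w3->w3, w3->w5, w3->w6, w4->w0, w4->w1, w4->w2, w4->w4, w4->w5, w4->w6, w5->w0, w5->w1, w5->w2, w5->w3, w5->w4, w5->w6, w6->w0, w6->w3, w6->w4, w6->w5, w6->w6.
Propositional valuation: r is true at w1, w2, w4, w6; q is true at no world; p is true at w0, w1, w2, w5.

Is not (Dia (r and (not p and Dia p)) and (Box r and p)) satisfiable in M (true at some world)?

Yes

Recall that Box ψ holds at a world iff ψ holds at every accessible world, and Dia ψ holds iff ψ holds at some accessible world.
Let φ = not (Dia (r and (not p and Dia p)) and (Box r and p)). Evaluate φ at each world:
  w0 (successors {w1, w3, w4, w5, w6}): φ is true.
  w1 (successors {w0, w2, w3, w4, w5}): φ is true.
  w2 (successors {w1, w3, w4, w5}): φ is true.
  w3 (successors {w0, w1, w2, w3, w5, w6}): φ is true.
  w4 (successors {w0, w1, w2, w4, w5, w6}): φ is true.
  w5 (successors {w0, w1, w2, w3, w4, w6}): φ is true.
  w6 (successors {w0, w3, w4, w5, w6}): φ is true.
Detail at w0 (witness):
  At w0: Dia (r and (not p and Dia p)) and (Box r and p) is false, so not (Dia (r and (not p and Dia p)) and (Box r and p)) is true.
    At w0: Dia (r and (not p and Dia p)) is true, Box r and p is false, so Dia (r and (not p and Dia p)) and (Box r and p) is false.
      At w0: Dia (r and (not p and Dia p)) requires r and (not p and Dia p) at some successor in {w1, w3, w4, w5, w6}.
        r and (not p and Dia p) holds at w4, so Dia (r and (not p and Dia p)) is true at w0.
      At w0: Box r is false, p is true, so Box r and p is false.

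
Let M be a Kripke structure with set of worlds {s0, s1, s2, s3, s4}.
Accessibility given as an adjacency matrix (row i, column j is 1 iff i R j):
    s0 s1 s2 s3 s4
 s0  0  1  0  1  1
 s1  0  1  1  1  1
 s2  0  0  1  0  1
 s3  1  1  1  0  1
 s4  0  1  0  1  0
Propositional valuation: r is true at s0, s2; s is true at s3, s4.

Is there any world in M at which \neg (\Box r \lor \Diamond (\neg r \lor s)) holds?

Let φ = \neg (\Box r \lor \Diamond (\neg r \lor s)). Evaluate φ at each world:
  s0 (successors {s1, s3, s4}): φ is false.
  s1 (successors {s1, s2, s3, s4}): φ is false.
  s2 (successors {s2, s4}): φ is false.
  s3 (successors {s0, s1, s2, s4}): φ is false.
  s4 (successors {s1, s3}): φ is false.
For instance, at s3:
  At s3: \Box r \lor \Diamond (\neg r \lor s) is true, so \neg (\Box r \lor \Diamond (\neg r \lor s)) is false.
    At s3: \Box r is false, \Diamond (\neg r \lor s) is true, so \Box r \lor \Diamond (\neg r \lor s) is true.
      At s3: \Box r requires r at every successor {s0, s1, s2, s4}.
        r fails at s1, so \Box r is false at s3.
      At s3: \Diamond (\neg r \lor s) requires \neg r \lor s at some successor in {s0, s1, s2, s4}.
        \neg r \lor s holds at s1, so \Diamond (\neg r \lor s) is true at s3.

No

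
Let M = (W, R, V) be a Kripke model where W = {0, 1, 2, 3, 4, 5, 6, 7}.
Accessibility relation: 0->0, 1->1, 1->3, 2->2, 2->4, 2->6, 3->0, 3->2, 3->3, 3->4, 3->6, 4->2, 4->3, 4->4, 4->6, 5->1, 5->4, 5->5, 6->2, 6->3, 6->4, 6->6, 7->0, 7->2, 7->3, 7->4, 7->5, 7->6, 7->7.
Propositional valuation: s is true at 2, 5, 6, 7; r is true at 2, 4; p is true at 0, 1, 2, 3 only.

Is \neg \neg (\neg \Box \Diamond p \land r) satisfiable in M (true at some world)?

Let φ = \neg \neg (\neg \Box \Diamond p \land r). Evaluate φ at each world:
  0 (successors {0}): φ is false.
  1 (successors {1, 3}): φ is false.
  2 (successors {2, 4, 6}): φ is false.
  3 (successors {0, 2, 3, 4, 6}): φ is false.
  4 (successors {2, 3, 4, 6}): φ is false.
  5 (successors {1, 4, 5}): φ is false.
  6 (successors {2, 3, 4, 6}): φ is false.
  7 (successors {0, 2, 3, 4, 5, 6, 7}): φ is false.
For instance, at 1:
  At 1: \neg (\neg \Box \Diamond p \land r) is true, so \neg \neg (\neg \Box \Diamond p \land r) is false.
    At 1: \neg \Box \Diamond p \land r is false, so \neg (\neg \Box \Diamond p \land r) is true.
      At 1: \neg \Box \Diamond p is false, r is false, so \neg \Box \Diamond p \land r is false.

No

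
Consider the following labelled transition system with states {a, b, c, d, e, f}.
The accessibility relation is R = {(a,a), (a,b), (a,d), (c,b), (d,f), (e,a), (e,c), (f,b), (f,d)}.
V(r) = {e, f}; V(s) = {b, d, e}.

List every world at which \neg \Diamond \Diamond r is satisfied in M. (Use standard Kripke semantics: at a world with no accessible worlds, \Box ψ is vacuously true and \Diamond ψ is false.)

Recall that \Diamond ψ holds at a world iff ψ holds at some accessible world.
Let φ = \neg \Diamond \Diamond r. Evaluate φ at each world:
  a (successors {a, b, d}): φ is false.
  b (successors ∅): φ is true.
  c (successors {b}): φ is true.
  d (successors {f}): φ is true.
  e (successors {a, c}): φ is true.
  f (successors {b, d}): φ is false.
For instance, at e:
  At e: \Diamond \Diamond r is false, so \neg \Diamond \Diamond r is true.
    At e: \Diamond \Diamond r requires \Diamond r at some successor in {a, c}.
      At a: \Diamond r is false.
      At c: \Diamond r is false.
    So \Diamond \Diamond r is false at e.
Satisfying worlds: {b, c, d, e}

b, c, d, e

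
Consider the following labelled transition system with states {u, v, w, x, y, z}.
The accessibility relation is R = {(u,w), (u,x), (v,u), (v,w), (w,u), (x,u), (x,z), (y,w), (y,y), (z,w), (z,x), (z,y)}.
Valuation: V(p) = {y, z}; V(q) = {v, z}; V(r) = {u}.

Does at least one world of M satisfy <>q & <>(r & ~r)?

No

Let φ = <>q & <>(r & ~r). Evaluate φ at each world:
  u (successors {w, x}): φ is false.
  v (successors {u, w}): φ is false.
  w (successors {u}): φ is false.
  x (successors {u, z}): φ is false.
  y (successors {w, y}): φ is false.
  z (successors {w, x, y}): φ is false.
For instance, at z:
  At z: <>q is false, <>(r & ~r) is false, so <>q & <>(r & ~r) is false.
    At z: <>q requires q at some successor in {w, x, y}.
      At w: q is false.
      At x: q is false.
      At y: q is false.
    So <>q is false at z.
    At z: <>(r & ~r) requires r & ~r at some successor in {w, x, y}.
      At w: r & ~r is false.
      At x: r & ~r is false.
      At y: r & ~r is false.
    So <>(r & ~r) is false at z.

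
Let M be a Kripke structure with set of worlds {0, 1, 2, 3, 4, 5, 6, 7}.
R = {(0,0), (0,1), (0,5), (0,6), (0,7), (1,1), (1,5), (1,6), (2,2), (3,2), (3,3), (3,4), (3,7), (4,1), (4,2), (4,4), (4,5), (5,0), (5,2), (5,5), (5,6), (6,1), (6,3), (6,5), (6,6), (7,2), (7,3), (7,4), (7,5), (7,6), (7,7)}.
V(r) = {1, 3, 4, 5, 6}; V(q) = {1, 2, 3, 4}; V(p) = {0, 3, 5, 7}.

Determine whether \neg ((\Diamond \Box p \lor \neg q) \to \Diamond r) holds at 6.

At 6: (\Diamond \Box p \lor \neg q) \to \Diamond r is true, so \neg ((\Diamond \Box p \lor \neg q) \to \Diamond r) is false.
  At 6: \Diamond \Box p \lor \neg q is true, \Diamond r is true, so (\Diamond \Box p \lor \neg q) \to \Diamond r is true.
    At 6: \Diamond \Box p is false, \neg q is true, so \Diamond \Box p \lor \neg q is true.
      At 6: \Diamond \Box p requires \Box p at some successor in {1, 3, 5, 6}.
        At 1: \Box p is false.
        At 3: \Box p is false.
        At 5: \Box p is false.
        At 6: \Box p is false.
      So \Diamond \Box p is false at 6.
    At 6: \Diamond r requires r at some successor in {1, 3, 5, 6}.
      r holds at 1, so \Diamond r is true at 6.

No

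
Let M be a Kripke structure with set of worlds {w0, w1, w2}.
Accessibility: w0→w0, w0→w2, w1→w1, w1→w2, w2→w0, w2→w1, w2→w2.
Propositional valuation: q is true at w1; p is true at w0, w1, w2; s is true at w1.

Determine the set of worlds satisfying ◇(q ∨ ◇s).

Recall that ◇ψ holds at a world iff ψ holds at some accessible world.
Let φ = ◇(q ∨ ◇s). Evaluate φ at each world:
  w0 (successors {w0, w2}): φ is true.
  w1 (successors {w1, w2}): φ is true.
  w2 (successors {w0, w1, w2}): φ is true.
For instance, at w1:
  At w1: ◇(q ∨ ◇s) requires q ∨ ◇s at some successor in {w1, w2}.
    q ∨ ◇s holds at w1, so ◇(q ∨ ◇s) is true at w1.
      At w1: q is true, ◇s is true, so q ∨ ◇s is true.
Satisfying worlds: {w0, w1, w2}

w0, w1, w2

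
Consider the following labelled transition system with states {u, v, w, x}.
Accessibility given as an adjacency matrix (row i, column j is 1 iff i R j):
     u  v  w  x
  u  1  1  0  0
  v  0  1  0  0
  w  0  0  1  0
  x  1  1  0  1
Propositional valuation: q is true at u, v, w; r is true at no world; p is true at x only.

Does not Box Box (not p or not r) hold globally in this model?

Let φ = not Box Box (not p or not r). Evaluate φ at each world:
  u (successors {u, v}): φ is false.
  v (successors {v}): φ is false.
  w (successors {w}): φ is false.
  x (successors {u, v, x}): φ is false.
Detail at u (counterexample):
  At u: Box Box (not p or not r) is true, so not Box Box (not p or not r) is false.
    At u: Box Box (not p or not r) requires Box (not p or not r) at every successor {u, v}.
      At u: Box (not p or not r) is true.
      At v: Box (not p or not r) is true.
    So Box Box (not p or not r) is true at u.

No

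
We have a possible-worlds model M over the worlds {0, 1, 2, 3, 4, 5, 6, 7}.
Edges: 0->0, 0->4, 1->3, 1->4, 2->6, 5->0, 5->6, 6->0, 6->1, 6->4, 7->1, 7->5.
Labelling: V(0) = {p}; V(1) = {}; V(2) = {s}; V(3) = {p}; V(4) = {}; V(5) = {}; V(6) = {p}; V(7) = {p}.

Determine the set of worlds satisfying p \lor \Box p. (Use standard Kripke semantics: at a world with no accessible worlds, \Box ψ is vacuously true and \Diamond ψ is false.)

Let φ = p \lor \Box p. Evaluate φ at each world:
  0 (successors {0, 4}): φ is true.
  1 (successors {3, 4}): φ is false.
  2 (successors {6}): φ is true.
  3 (successors ∅): φ is true.
  4 (successors ∅): φ is true.
  5 (successors {0, 6}): φ is true.
  6 (successors {0, 1, 4}): φ is true.
  7 (successors {1, 5}): φ is true.
For instance, at 2:
  At 2: p is false, \Box p is true, so p \lor \Box p is true.
    At 2: \Box p requires p at every successor {6}.
      At 6: p is true.
    So \Box p is true at 2.
Satisfying worlds: {0, 2, 3, 4, 5, 6, 7}

0, 2, 3, 4, 5, 6, 7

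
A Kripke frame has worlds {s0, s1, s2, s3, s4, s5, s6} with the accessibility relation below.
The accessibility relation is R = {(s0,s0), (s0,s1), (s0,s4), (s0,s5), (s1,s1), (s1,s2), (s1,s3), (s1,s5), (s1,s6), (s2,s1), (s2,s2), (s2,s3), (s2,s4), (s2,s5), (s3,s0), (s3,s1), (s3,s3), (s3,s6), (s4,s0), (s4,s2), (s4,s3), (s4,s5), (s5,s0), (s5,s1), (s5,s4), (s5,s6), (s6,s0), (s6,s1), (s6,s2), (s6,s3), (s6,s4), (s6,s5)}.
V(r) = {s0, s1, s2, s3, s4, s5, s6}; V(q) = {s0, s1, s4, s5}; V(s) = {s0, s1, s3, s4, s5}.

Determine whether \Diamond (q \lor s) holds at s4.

At s4: \Diamond (q \lor s) requires q \lor s at some successor in {s0, s2, s3, s5}.
  q \lor s holds at s0, so \Diamond (q \lor s) is true at s4.

Yes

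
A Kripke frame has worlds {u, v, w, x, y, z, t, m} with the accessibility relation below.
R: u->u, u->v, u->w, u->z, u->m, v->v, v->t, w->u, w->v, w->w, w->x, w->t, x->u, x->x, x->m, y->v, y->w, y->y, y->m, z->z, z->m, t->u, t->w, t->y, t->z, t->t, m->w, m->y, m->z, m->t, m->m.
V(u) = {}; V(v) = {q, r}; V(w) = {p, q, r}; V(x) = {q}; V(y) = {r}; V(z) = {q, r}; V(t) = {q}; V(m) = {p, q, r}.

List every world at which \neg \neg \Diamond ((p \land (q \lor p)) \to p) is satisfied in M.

Let φ = \neg \neg \Diamond ((p \land (q \lor p)) \to p). Evaluate φ at each world:
  u (successors {u, v, w, z, m}): φ is true.
  v (successors {v, t}): φ is true.
  w (successors {u, v, w, x, t}): φ is true.
  x (successors {u, x, m}): φ is true.
  y (successors {v, w, y, m}): φ is true.
  z (successors {z, m}): φ is true.
  t (successors {u, w, y, z, t}): φ is true.
  m (successors {w, y, z, t, m}): φ is true.
For instance, at z:
  At z: \neg \Diamond ((p \land (q \lor p)) \to p) is false, so \neg \neg \Diamond ((p \land (q \lor p)) \to p) is true.
    At z: \Diamond ((p \land (q \lor p)) \to p) is true, so \neg \Diamond ((p \land (q \lor p)) \to p) is false.
      At z: \Diamond ((p \land (q \lor p)) \to p) requires (p \land (q \lor p)) \to p at some successor in {z, m}.
        (p \land (q \lor p)) \to p holds at z, so \Diamond ((p \land (q \lor p)) \to p) is true at z.
Satisfying worlds: {u, v, w, x, y, z, t, m}

u, v, w, x, y, z, t, m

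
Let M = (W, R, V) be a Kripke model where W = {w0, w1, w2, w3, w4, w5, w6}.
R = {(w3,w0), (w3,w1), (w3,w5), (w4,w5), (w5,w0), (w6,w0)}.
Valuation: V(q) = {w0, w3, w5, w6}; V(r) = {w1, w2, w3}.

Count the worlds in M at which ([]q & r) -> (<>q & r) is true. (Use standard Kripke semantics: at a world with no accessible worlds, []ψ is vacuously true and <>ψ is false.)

Let φ = ([]q & r) -> (<>q & r). Evaluate φ at each world:
  w0 (successors ∅): φ is true.
  w1 (successors ∅): φ is false.
  w2 (successors ∅): φ is false.
  w3 (successors {w0, w1, w5}): φ is true.
  w4 (successors {w5}): φ is true.
  w5 (successors {w0}): φ is true.
  w6 (successors {w0}): φ is true.
For instance, at w3:
  At w3: []q & r is false, <>q & r is true, so ([]q & r) -> (<>q & r) is true.
    At w3: []q is false, r is true, so []q & r is false.
      At w3: []q requires q at every successor {w0, w1, w5}.
        q fails at w1, so []q is false at w3.
    At w3: <>q is true, r is true, so <>q & r is true.
      At w3: <>q requires q at some successor in {w0, w1, w5}.
        q holds at w0, so <>q is true at w3.
Satisfying worlds: {w0, w3, w4, w5, w6}

5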